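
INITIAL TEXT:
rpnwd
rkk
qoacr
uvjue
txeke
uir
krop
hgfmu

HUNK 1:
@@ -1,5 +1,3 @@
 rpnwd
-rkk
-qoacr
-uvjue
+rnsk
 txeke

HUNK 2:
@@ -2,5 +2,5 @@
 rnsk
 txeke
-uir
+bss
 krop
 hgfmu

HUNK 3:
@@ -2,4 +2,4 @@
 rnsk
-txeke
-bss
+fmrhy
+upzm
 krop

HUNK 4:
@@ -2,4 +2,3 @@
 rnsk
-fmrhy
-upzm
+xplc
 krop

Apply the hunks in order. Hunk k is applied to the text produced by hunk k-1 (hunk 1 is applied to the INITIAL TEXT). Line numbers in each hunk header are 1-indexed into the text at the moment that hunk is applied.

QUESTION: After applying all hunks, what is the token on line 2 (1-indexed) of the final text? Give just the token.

Hunk 1: at line 1 remove [rkk,qoacr,uvjue] add [rnsk] -> 6 lines: rpnwd rnsk txeke uir krop hgfmu
Hunk 2: at line 2 remove [uir] add [bss] -> 6 lines: rpnwd rnsk txeke bss krop hgfmu
Hunk 3: at line 2 remove [txeke,bss] add [fmrhy,upzm] -> 6 lines: rpnwd rnsk fmrhy upzm krop hgfmu
Hunk 4: at line 2 remove [fmrhy,upzm] add [xplc] -> 5 lines: rpnwd rnsk xplc krop hgfmu
Final line 2: rnsk

Answer: rnsk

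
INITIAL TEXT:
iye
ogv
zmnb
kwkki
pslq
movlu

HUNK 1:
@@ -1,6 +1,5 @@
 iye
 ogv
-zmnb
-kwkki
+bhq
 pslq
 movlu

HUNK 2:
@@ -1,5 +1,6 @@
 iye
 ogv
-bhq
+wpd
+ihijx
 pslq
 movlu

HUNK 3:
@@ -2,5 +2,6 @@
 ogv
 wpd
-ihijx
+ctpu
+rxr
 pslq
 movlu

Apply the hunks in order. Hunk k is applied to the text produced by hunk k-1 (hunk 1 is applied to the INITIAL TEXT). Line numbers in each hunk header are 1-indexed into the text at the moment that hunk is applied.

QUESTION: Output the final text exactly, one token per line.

Answer: iye
ogv
wpd
ctpu
rxr
pslq
movlu

Derivation:
Hunk 1: at line 1 remove [zmnb,kwkki] add [bhq] -> 5 lines: iye ogv bhq pslq movlu
Hunk 2: at line 1 remove [bhq] add [wpd,ihijx] -> 6 lines: iye ogv wpd ihijx pslq movlu
Hunk 3: at line 2 remove [ihijx] add [ctpu,rxr] -> 7 lines: iye ogv wpd ctpu rxr pslq movlu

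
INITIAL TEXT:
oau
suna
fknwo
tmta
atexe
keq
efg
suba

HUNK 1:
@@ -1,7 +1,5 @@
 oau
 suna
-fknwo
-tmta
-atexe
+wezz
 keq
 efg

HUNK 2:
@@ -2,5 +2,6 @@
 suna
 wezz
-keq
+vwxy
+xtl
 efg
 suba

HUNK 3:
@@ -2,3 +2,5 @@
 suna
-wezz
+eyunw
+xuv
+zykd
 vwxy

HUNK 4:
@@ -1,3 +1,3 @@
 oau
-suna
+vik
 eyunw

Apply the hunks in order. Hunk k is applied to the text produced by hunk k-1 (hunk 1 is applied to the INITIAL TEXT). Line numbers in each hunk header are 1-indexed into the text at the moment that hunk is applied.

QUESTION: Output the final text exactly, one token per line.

Answer: oau
vik
eyunw
xuv
zykd
vwxy
xtl
efg
suba

Derivation:
Hunk 1: at line 1 remove [fknwo,tmta,atexe] add [wezz] -> 6 lines: oau suna wezz keq efg suba
Hunk 2: at line 2 remove [keq] add [vwxy,xtl] -> 7 lines: oau suna wezz vwxy xtl efg suba
Hunk 3: at line 2 remove [wezz] add [eyunw,xuv,zykd] -> 9 lines: oau suna eyunw xuv zykd vwxy xtl efg suba
Hunk 4: at line 1 remove [suna] add [vik] -> 9 lines: oau vik eyunw xuv zykd vwxy xtl efg suba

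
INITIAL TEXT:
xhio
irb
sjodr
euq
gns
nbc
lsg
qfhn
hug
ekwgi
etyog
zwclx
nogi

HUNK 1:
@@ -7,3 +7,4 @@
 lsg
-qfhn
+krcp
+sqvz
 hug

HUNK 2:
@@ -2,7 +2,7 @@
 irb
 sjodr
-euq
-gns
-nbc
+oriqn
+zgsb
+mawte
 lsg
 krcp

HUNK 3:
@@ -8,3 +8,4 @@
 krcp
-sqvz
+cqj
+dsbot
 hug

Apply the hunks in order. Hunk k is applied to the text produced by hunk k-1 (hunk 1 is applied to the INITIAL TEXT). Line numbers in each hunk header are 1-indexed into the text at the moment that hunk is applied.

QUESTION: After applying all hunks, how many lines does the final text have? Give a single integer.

Hunk 1: at line 7 remove [qfhn] add [krcp,sqvz] -> 14 lines: xhio irb sjodr euq gns nbc lsg krcp sqvz hug ekwgi etyog zwclx nogi
Hunk 2: at line 2 remove [euq,gns,nbc] add [oriqn,zgsb,mawte] -> 14 lines: xhio irb sjodr oriqn zgsb mawte lsg krcp sqvz hug ekwgi etyog zwclx nogi
Hunk 3: at line 8 remove [sqvz] add [cqj,dsbot] -> 15 lines: xhio irb sjodr oriqn zgsb mawte lsg krcp cqj dsbot hug ekwgi etyog zwclx nogi
Final line count: 15

Answer: 15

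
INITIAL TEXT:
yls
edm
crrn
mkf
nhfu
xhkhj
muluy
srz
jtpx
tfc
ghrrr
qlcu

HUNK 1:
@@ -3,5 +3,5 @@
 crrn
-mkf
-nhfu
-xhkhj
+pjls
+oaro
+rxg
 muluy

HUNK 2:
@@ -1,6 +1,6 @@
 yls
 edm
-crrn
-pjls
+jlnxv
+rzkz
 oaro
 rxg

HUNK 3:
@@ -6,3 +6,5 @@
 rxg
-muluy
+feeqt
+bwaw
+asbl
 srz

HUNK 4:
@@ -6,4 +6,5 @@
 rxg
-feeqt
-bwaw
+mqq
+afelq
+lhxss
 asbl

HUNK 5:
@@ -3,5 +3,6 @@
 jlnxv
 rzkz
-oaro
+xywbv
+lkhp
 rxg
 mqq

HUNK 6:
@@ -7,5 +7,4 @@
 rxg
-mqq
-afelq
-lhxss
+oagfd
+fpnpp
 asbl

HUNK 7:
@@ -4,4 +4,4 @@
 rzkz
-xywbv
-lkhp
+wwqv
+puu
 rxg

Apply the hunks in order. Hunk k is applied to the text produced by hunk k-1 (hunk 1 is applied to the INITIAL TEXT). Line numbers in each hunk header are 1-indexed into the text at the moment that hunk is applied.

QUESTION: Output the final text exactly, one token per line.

Hunk 1: at line 3 remove [mkf,nhfu,xhkhj] add [pjls,oaro,rxg] -> 12 lines: yls edm crrn pjls oaro rxg muluy srz jtpx tfc ghrrr qlcu
Hunk 2: at line 1 remove [crrn,pjls] add [jlnxv,rzkz] -> 12 lines: yls edm jlnxv rzkz oaro rxg muluy srz jtpx tfc ghrrr qlcu
Hunk 3: at line 6 remove [muluy] add [feeqt,bwaw,asbl] -> 14 lines: yls edm jlnxv rzkz oaro rxg feeqt bwaw asbl srz jtpx tfc ghrrr qlcu
Hunk 4: at line 6 remove [feeqt,bwaw] add [mqq,afelq,lhxss] -> 15 lines: yls edm jlnxv rzkz oaro rxg mqq afelq lhxss asbl srz jtpx tfc ghrrr qlcu
Hunk 5: at line 3 remove [oaro] add [xywbv,lkhp] -> 16 lines: yls edm jlnxv rzkz xywbv lkhp rxg mqq afelq lhxss asbl srz jtpx tfc ghrrr qlcu
Hunk 6: at line 7 remove [mqq,afelq,lhxss] add [oagfd,fpnpp] -> 15 lines: yls edm jlnxv rzkz xywbv lkhp rxg oagfd fpnpp asbl srz jtpx tfc ghrrr qlcu
Hunk 7: at line 4 remove [xywbv,lkhp] add [wwqv,puu] -> 15 lines: yls edm jlnxv rzkz wwqv puu rxg oagfd fpnpp asbl srz jtpx tfc ghrrr qlcu

Answer: yls
edm
jlnxv
rzkz
wwqv
puu
rxg
oagfd
fpnpp
asbl
srz
jtpx
tfc
ghrrr
qlcu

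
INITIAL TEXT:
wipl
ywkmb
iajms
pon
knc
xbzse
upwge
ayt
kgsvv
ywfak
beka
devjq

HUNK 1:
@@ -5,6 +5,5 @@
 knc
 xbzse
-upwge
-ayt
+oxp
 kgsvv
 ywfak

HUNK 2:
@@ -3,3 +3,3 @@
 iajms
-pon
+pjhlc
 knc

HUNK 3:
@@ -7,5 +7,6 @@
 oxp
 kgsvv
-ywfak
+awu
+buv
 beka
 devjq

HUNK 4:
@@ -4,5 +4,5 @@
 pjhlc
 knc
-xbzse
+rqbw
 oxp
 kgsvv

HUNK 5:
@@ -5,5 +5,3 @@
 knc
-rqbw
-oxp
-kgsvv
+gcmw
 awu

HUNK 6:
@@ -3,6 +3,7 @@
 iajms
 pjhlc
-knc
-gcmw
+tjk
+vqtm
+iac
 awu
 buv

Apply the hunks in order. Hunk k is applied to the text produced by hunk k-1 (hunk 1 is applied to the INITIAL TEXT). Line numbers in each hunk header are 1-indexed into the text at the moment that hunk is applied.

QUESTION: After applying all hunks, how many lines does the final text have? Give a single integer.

Answer: 11

Derivation:
Hunk 1: at line 5 remove [upwge,ayt] add [oxp] -> 11 lines: wipl ywkmb iajms pon knc xbzse oxp kgsvv ywfak beka devjq
Hunk 2: at line 3 remove [pon] add [pjhlc] -> 11 lines: wipl ywkmb iajms pjhlc knc xbzse oxp kgsvv ywfak beka devjq
Hunk 3: at line 7 remove [ywfak] add [awu,buv] -> 12 lines: wipl ywkmb iajms pjhlc knc xbzse oxp kgsvv awu buv beka devjq
Hunk 4: at line 4 remove [xbzse] add [rqbw] -> 12 lines: wipl ywkmb iajms pjhlc knc rqbw oxp kgsvv awu buv beka devjq
Hunk 5: at line 5 remove [rqbw,oxp,kgsvv] add [gcmw] -> 10 lines: wipl ywkmb iajms pjhlc knc gcmw awu buv beka devjq
Hunk 6: at line 3 remove [knc,gcmw] add [tjk,vqtm,iac] -> 11 lines: wipl ywkmb iajms pjhlc tjk vqtm iac awu buv beka devjq
Final line count: 11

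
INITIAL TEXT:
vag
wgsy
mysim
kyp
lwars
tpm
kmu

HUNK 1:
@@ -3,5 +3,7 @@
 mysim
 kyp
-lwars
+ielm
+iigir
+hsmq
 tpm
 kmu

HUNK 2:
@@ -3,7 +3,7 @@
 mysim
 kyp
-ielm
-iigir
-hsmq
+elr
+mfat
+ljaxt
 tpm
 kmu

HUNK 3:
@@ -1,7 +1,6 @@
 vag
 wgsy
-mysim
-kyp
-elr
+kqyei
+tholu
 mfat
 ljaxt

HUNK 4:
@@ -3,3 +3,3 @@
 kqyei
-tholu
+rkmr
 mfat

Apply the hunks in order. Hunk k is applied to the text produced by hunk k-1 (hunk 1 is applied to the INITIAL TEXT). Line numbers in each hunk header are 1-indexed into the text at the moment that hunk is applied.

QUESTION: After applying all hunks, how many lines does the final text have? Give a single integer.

Answer: 8

Derivation:
Hunk 1: at line 3 remove [lwars] add [ielm,iigir,hsmq] -> 9 lines: vag wgsy mysim kyp ielm iigir hsmq tpm kmu
Hunk 2: at line 3 remove [ielm,iigir,hsmq] add [elr,mfat,ljaxt] -> 9 lines: vag wgsy mysim kyp elr mfat ljaxt tpm kmu
Hunk 3: at line 1 remove [mysim,kyp,elr] add [kqyei,tholu] -> 8 lines: vag wgsy kqyei tholu mfat ljaxt tpm kmu
Hunk 4: at line 3 remove [tholu] add [rkmr] -> 8 lines: vag wgsy kqyei rkmr mfat ljaxt tpm kmu
Final line count: 8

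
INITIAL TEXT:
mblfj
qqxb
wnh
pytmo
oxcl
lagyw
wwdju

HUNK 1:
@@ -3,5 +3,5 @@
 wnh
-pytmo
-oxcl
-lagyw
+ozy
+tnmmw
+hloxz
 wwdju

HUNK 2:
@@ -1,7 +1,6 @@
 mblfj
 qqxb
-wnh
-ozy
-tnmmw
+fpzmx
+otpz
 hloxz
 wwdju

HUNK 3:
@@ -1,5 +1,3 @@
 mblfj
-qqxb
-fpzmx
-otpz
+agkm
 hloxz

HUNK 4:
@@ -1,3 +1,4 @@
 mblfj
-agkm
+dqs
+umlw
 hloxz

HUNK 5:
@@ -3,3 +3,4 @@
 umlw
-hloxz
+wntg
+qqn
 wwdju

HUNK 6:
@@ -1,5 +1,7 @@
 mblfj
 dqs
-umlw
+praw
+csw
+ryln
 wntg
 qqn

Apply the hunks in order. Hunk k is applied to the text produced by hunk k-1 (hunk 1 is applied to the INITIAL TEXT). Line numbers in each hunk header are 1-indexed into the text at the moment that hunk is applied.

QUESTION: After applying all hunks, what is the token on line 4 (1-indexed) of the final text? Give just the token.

Hunk 1: at line 3 remove [pytmo,oxcl,lagyw] add [ozy,tnmmw,hloxz] -> 7 lines: mblfj qqxb wnh ozy tnmmw hloxz wwdju
Hunk 2: at line 1 remove [wnh,ozy,tnmmw] add [fpzmx,otpz] -> 6 lines: mblfj qqxb fpzmx otpz hloxz wwdju
Hunk 3: at line 1 remove [qqxb,fpzmx,otpz] add [agkm] -> 4 lines: mblfj agkm hloxz wwdju
Hunk 4: at line 1 remove [agkm] add [dqs,umlw] -> 5 lines: mblfj dqs umlw hloxz wwdju
Hunk 5: at line 3 remove [hloxz] add [wntg,qqn] -> 6 lines: mblfj dqs umlw wntg qqn wwdju
Hunk 6: at line 1 remove [umlw] add [praw,csw,ryln] -> 8 lines: mblfj dqs praw csw ryln wntg qqn wwdju
Final line 4: csw

Answer: csw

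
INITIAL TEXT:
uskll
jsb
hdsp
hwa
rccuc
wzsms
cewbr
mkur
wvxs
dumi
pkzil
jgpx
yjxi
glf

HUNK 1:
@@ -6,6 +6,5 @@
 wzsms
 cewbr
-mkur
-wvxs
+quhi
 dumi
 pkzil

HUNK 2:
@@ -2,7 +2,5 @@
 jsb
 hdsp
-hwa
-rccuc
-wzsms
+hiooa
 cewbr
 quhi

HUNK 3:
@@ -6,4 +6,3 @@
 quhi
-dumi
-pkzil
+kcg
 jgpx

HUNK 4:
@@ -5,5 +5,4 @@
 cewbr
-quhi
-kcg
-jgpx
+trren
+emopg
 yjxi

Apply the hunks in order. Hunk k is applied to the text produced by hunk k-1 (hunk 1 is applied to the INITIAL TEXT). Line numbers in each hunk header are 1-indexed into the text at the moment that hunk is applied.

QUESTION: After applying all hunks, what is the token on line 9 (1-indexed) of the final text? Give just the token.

Hunk 1: at line 6 remove [mkur,wvxs] add [quhi] -> 13 lines: uskll jsb hdsp hwa rccuc wzsms cewbr quhi dumi pkzil jgpx yjxi glf
Hunk 2: at line 2 remove [hwa,rccuc,wzsms] add [hiooa] -> 11 lines: uskll jsb hdsp hiooa cewbr quhi dumi pkzil jgpx yjxi glf
Hunk 3: at line 6 remove [dumi,pkzil] add [kcg] -> 10 lines: uskll jsb hdsp hiooa cewbr quhi kcg jgpx yjxi glf
Hunk 4: at line 5 remove [quhi,kcg,jgpx] add [trren,emopg] -> 9 lines: uskll jsb hdsp hiooa cewbr trren emopg yjxi glf
Final line 9: glf

Answer: glf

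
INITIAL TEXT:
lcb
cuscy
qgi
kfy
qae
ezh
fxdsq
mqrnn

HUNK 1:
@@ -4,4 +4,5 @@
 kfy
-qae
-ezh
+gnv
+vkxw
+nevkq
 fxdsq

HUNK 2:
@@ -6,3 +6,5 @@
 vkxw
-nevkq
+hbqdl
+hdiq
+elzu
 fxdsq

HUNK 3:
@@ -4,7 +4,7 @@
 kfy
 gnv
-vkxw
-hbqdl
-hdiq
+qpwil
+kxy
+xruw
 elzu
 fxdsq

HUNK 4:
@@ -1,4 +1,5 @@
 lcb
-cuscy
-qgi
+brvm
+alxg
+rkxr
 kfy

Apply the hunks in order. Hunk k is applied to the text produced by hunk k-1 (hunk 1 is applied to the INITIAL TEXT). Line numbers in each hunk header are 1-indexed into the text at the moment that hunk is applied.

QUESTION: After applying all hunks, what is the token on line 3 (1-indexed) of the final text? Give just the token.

Hunk 1: at line 4 remove [qae,ezh] add [gnv,vkxw,nevkq] -> 9 lines: lcb cuscy qgi kfy gnv vkxw nevkq fxdsq mqrnn
Hunk 2: at line 6 remove [nevkq] add [hbqdl,hdiq,elzu] -> 11 lines: lcb cuscy qgi kfy gnv vkxw hbqdl hdiq elzu fxdsq mqrnn
Hunk 3: at line 4 remove [vkxw,hbqdl,hdiq] add [qpwil,kxy,xruw] -> 11 lines: lcb cuscy qgi kfy gnv qpwil kxy xruw elzu fxdsq mqrnn
Hunk 4: at line 1 remove [cuscy,qgi] add [brvm,alxg,rkxr] -> 12 lines: lcb brvm alxg rkxr kfy gnv qpwil kxy xruw elzu fxdsq mqrnn
Final line 3: alxg

Answer: alxg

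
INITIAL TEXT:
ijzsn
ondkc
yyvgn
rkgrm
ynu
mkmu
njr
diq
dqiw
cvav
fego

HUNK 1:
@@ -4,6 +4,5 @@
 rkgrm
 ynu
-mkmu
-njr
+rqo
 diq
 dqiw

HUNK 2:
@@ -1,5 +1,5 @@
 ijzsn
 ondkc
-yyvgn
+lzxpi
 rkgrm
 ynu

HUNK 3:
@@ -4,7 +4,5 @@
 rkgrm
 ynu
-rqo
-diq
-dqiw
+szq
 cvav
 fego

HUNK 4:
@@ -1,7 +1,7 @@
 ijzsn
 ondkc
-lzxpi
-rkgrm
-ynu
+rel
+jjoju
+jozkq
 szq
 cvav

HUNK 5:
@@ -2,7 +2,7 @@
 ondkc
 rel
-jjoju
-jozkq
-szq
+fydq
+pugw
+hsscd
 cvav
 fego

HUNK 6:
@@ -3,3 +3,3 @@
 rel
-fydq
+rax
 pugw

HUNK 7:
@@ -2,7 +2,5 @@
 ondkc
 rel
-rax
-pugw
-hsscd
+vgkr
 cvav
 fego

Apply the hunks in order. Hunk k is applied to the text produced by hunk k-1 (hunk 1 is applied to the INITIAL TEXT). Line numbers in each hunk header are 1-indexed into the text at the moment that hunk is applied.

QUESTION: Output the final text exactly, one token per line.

Answer: ijzsn
ondkc
rel
vgkr
cvav
fego

Derivation:
Hunk 1: at line 4 remove [mkmu,njr] add [rqo] -> 10 lines: ijzsn ondkc yyvgn rkgrm ynu rqo diq dqiw cvav fego
Hunk 2: at line 1 remove [yyvgn] add [lzxpi] -> 10 lines: ijzsn ondkc lzxpi rkgrm ynu rqo diq dqiw cvav fego
Hunk 3: at line 4 remove [rqo,diq,dqiw] add [szq] -> 8 lines: ijzsn ondkc lzxpi rkgrm ynu szq cvav fego
Hunk 4: at line 1 remove [lzxpi,rkgrm,ynu] add [rel,jjoju,jozkq] -> 8 lines: ijzsn ondkc rel jjoju jozkq szq cvav fego
Hunk 5: at line 2 remove [jjoju,jozkq,szq] add [fydq,pugw,hsscd] -> 8 lines: ijzsn ondkc rel fydq pugw hsscd cvav fego
Hunk 6: at line 3 remove [fydq] add [rax] -> 8 lines: ijzsn ondkc rel rax pugw hsscd cvav fego
Hunk 7: at line 2 remove [rax,pugw,hsscd] add [vgkr] -> 6 lines: ijzsn ondkc rel vgkr cvav fego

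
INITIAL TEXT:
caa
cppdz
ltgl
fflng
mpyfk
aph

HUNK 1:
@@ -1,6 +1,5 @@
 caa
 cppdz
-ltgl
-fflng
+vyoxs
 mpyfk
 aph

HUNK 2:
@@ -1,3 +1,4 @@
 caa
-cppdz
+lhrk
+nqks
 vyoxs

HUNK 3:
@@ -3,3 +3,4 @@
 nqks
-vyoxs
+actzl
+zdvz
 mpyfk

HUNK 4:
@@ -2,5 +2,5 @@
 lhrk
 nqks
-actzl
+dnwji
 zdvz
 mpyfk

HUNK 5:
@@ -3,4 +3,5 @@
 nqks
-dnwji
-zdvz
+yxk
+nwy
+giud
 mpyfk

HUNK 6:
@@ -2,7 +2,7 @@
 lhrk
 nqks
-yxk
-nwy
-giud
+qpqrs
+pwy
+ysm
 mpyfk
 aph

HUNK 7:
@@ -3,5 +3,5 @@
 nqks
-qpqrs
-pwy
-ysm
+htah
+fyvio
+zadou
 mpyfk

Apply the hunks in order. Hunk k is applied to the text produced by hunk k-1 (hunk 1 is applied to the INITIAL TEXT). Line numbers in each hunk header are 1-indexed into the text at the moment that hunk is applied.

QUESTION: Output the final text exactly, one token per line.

Hunk 1: at line 1 remove [ltgl,fflng] add [vyoxs] -> 5 lines: caa cppdz vyoxs mpyfk aph
Hunk 2: at line 1 remove [cppdz] add [lhrk,nqks] -> 6 lines: caa lhrk nqks vyoxs mpyfk aph
Hunk 3: at line 3 remove [vyoxs] add [actzl,zdvz] -> 7 lines: caa lhrk nqks actzl zdvz mpyfk aph
Hunk 4: at line 2 remove [actzl] add [dnwji] -> 7 lines: caa lhrk nqks dnwji zdvz mpyfk aph
Hunk 5: at line 3 remove [dnwji,zdvz] add [yxk,nwy,giud] -> 8 lines: caa lhrk nqks yxk nwy giud mpyfk aph
Hunk 6: at line 2 remove [yxk,nwy,giud] add [qpqrs,pwy,ysm] -> 8 lines: caa lhrk nqks qpqrs pwy ysm mpyfk aph
Hunk 7: at line 3 remove [qpqrs,pwy,ysm] add [htah,fyvio,zadou] -> 8 lines: caa lhrk nqks htah fyvio zadou mpyfk aph

Answer: caa
lhrk
nqks
htah
fyvio
zadou
mpyfk
aph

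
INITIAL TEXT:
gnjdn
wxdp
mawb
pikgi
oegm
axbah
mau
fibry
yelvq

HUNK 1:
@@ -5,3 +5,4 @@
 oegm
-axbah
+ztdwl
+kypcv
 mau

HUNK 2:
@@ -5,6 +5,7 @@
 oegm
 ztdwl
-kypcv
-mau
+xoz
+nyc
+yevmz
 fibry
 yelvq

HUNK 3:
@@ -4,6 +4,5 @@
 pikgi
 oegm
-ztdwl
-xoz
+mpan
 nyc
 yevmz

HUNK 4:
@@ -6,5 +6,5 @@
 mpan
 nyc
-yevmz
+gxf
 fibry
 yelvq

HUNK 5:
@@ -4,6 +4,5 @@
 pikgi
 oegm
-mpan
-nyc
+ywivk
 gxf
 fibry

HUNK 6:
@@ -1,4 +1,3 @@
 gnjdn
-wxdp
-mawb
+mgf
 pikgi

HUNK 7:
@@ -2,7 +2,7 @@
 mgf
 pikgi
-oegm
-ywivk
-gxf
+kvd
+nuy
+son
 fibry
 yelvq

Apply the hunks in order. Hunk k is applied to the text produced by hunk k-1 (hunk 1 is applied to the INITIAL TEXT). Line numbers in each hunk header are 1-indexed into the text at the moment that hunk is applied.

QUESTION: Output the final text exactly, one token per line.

Hunk 1: at line 5 remove [axbah] add [ztdwl,kypcv] -> 10 lines: gnjdn wxdp mawb pikgi oegm ztdwl kypcv mau fibry yelvq
Hunk 2: at line 5 remove [kypcv,mau] add [xoz,nyc,yevmz] -> 11 lines: gnjdn wxdp mawb pikgi oegm ztdwl xoz nyc yevmz fibry yelvq
Hunk 3: at line 4 remove [ztdwl,xoz] add [mpan] -> 10 lines: gnjdn wxdp mawb pikgi oegm mpan nyc yevmz fibry yelvq
Hunk 4: at line 6 remove [yevmz] add [gxf] -> 10 lines: gnjdn wxdp mawb pikgi oegm mpan nyc gxf fibry yelvq
Hunk 5: at line 4 remove [mpan,nyc] add [ywivk] -> 9 lines: gnjdn wxdp mawb pikgi oegm ywivk gxf fibry yelvq
Hunk 6: at line 1 remove [wxdp,mawb] add [mgf] -> 8 lines: gnjdn mgf pikgi oegm ywivk gxf fibry yelvq
Hunk 7: at line 2 remove [oegm,ywivk,gxf] add [kvd,nuy,son] -> 8 lines: gnjdn mgf pikgi kvd nuy son fibry yelvq

Answer: gnjdn
mgf
pikgi
kvd
nuy
son
fibry
yelvq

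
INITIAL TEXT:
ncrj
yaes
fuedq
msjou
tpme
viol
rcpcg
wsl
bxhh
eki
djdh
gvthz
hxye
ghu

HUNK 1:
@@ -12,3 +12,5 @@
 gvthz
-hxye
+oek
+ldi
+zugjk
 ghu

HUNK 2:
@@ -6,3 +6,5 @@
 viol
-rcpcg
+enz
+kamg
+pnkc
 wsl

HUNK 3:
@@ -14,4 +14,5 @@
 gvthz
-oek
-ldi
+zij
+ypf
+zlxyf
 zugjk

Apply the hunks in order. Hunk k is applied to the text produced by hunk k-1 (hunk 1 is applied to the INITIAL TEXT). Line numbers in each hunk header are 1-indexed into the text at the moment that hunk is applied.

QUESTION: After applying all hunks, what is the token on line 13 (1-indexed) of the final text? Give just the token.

Hunk 1: at line 12 remove [hxye] add [oek,ldi,zugjk] -> 16 lines: ncrj yaes fuedq msjou tpme viol rcpcg wsl bxhh eki djdh gvthz oek ldi zugjk ghu
Hunk 2: at line 6 remove [rcpcg] add [enz,kamg,pnkc] -> 18 lines: ncrj yaes fuedq msjou tpme viol enz kamg pnkc wsl bxhh eki djdh gvthz oek ldi zugjk ghu
Hunk 3: at line 14 remove [oek,ldi] add [zij,ypf,zlxyf] -> 19 lines: ncrj yaes fuedq msjou tpme viol enz kamg pnkc wsl bxhh eki djdh gvthz zij ypf zlxyf zugjk ghu
Final line 13: djdh

Answer: djdh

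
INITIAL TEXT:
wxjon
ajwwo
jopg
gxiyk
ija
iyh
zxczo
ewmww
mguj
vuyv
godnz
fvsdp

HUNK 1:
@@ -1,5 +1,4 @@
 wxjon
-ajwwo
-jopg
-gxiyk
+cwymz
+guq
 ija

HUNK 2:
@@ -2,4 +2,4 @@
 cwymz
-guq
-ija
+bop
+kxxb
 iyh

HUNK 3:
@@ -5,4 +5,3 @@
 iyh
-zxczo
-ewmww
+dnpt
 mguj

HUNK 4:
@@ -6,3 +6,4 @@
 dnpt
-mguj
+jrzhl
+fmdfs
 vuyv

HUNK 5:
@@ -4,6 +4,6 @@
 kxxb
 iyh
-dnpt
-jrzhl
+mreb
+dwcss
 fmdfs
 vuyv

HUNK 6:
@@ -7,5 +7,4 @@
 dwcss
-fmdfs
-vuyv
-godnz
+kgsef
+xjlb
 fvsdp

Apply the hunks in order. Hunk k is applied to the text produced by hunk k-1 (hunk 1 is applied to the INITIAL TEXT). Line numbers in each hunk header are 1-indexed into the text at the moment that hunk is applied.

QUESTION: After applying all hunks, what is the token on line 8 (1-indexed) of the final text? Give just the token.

Answer: kgsef

Derivation:
Hunk 1: at line 1 remove [ajwwo,jopg,gxiyk] add [cwymz,guq] -> 11 lines: wxjon cwymz guq ija iyh zxczo ewmww mguj vuyv godnz fvsdp
Hunk 2: at line 2 remove [guq,ija] add [bop,kxxb] -> 11 lines: wxjon cwymz bop kxxb iyh zxczo ewmww mguj vuyv godnz fvsdp
Hunk 3: at line 5 remove [zxczo,ewmww] add [dnpt] -> 10 lines: wxjon cwymz bop kxxb iyh dnpt mguj vuyv godnz fvsdp
Hunk 4: at line 6 remove [mguj] add [jrzhl,fmdfs] -> 11 lines: wxjon cwymz bop kxxb iyh dnpt jrzhl fmdfs vuyv godnz fvsdp
Hunk 5: at line 4 remove [dnpt,jrzhl] add [mreb,dwcss] -> 11 lines: wxjon cwymz bop kxxb iyh mreb dwcss fmdfs vuyv godnz fvsdp
Hunk 6: at line 7 remove [fmdfs,vuyv,godnz] add [kgsef,xjlb] -> 10 lines: wxjon cwymz bop kxxb iyh mreb dwcss kgsef xjlb fvsdp
Final line 8: kgsef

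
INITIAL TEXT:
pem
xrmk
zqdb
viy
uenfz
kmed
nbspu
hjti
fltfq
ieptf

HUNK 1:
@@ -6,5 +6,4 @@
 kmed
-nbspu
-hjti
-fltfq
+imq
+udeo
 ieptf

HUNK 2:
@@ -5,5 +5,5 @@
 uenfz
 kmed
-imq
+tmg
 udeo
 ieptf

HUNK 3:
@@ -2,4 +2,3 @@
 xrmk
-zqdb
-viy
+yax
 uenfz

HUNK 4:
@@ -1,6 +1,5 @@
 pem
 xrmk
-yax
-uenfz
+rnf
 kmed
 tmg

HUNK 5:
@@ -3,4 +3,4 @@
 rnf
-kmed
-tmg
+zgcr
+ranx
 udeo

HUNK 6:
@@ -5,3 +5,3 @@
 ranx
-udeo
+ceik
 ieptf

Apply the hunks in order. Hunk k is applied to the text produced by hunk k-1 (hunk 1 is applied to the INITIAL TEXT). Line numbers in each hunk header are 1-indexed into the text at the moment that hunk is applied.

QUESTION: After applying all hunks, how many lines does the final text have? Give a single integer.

Answer: 7

Derivation:
Hunk 1: at line 6 remove [nbspu,hjti,fltfq] add [imq,udeo] -> 9 lines: pem xrmk zqdb viy uenfz kmed imq udeo ieptf
Hunk 2: at line 5 remove [imq] add [tmg] -> 9 lines: pem xrmk zqdb viy uenfz kmed tmg udeo ieptf
Hunk 3: at line 2 remove [zqdb,viy] add [yax] -> 8 lines: pem xrmk yax uenfz kmed tmg udeo ieptf
Hunk 4: at line 1 remove [yax,uenfz] add [rnf] -> 7 lines: pem xrmk rnf kmed tmg udeo ieptf
Hunk 5: at line 3 remove [kmed,tmg] add [zgcr,ranx] -> 7 lines: pem xrmk rnf zgcr ranx udeo ieptf
Hunk 6: at line 5 remove [udeo] add [ceik] -> 7 lines: pem xrmk rnf zgcr ranx ceik ieptf
Final line count: 7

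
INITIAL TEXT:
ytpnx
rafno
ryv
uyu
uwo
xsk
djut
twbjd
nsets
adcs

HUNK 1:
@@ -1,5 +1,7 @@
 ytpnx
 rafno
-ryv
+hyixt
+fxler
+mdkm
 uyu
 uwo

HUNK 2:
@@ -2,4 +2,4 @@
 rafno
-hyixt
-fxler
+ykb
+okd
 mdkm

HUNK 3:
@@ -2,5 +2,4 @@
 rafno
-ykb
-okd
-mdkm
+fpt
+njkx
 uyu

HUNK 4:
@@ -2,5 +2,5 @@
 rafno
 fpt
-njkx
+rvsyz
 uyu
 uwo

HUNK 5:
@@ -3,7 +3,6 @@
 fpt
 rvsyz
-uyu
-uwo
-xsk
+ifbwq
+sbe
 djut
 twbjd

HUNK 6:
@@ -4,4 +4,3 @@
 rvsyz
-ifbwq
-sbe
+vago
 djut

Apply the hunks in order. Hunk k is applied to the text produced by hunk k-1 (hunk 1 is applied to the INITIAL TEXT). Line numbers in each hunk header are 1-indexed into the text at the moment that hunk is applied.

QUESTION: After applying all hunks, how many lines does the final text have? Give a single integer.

Answer: 9

Derivation:
Hunk 1: at line 1 remove [ryv] add [hyixt,fxler,mdkm] -> 12 lines: ytpnx rafno hyixt fxler mdkm uyu uwo xsk djut twbjd nsets adcs
Hunk 2: at line 2 remove [hyixt,fxler] add [ykb,okd] -> 12 lines: ytpnx rafno ykb okd mdkm uyu uwo xsk djut twbjd nsets adcs
Hunk 3: at line 2 remove [ykb,okd,mdkm] add [fpt,njkx] -> 11 lines: ytpnx rafno fpt njkx uyu uwo xsk djut twbjd nsets adcs
Hunk 4: at line 2 remove [njkx] add [rvsyz] -> 11 lines: ytpnx rafno fpt rvsyz uyu uwo xsk djut twbjd nsets adcs
Hunk 5: at line 3 remove [uyu,uwo,xsk] add [ifbwq,sbe] -> 10 lines: ytpnx rafno fpt rvsyz ifbwq sbe djut twbjd nsets adcs
Hunk 6: at line 4 remove [ifbwq,sbe] add [vago] -> 9 lines: ytpnx rafno fpt rvsyz vago djut twbjd nsets adcs
Final line count: 9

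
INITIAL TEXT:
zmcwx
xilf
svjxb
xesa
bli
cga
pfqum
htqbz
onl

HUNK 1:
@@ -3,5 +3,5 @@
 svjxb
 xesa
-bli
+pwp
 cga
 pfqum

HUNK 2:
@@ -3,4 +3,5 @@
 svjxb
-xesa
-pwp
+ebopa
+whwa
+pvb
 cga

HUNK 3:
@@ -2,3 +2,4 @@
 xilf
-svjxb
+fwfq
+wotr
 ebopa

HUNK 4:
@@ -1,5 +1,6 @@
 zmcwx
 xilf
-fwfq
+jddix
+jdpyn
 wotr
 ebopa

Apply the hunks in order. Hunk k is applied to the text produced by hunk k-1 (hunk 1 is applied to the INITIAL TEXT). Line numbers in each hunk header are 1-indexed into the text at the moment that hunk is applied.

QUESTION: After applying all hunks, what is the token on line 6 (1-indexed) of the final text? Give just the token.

Answer: ebopa

Derivation:
Hunk 1: at line 3 remove [bli] add [pwp] -> 9 lines: zmcwx xilf svjxb xesa pwp cga pfqum htqbz onl
Hunk 2: at line 3 remove [xesa,pwp] add [ebopa,whwa,pvb] -> 10 lines: zmcwx xilf svjxb ebopa whwa pvb cga pfqum htqbz onl
Hunk 3: at line 2 remove [svjxb] add [fwfq,wotr] -> 11 lines: zmcwx xilf fwfq wotr ebopa whwa pvb cga pfqum htqbz onl
Hunk 4: at line 1 remove [fwfq] add [jddix,jdpyn] -> 12 lines: zmcwx xilf jddix jdpyn wotr ebopa whwa pvb cga pfqum htqbz onl
Final line 6: ebopa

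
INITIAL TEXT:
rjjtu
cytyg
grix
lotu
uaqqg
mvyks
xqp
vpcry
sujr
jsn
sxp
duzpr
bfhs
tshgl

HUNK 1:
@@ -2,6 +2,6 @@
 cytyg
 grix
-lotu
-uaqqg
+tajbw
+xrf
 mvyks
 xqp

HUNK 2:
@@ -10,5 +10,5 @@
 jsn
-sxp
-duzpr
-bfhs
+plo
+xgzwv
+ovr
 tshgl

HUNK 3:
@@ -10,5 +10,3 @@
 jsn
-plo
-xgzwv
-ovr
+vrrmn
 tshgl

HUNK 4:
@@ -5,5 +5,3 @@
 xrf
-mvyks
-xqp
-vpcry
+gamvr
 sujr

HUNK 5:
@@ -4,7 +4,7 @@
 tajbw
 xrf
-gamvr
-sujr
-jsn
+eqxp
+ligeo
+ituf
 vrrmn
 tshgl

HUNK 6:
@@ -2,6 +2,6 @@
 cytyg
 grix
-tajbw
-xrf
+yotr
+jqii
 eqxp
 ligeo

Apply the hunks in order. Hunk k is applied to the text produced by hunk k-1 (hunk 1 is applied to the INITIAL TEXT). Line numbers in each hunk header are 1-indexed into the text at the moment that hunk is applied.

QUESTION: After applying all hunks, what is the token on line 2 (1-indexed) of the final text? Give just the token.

Hunk 1: at line 2 remove [lotu,uaqqg] add [tajbw,xrf] -> 14 lines: rjjtu cytyg grix tajbw xrf mvyks xqp vpcry sujr jsn sxp duzpr bfhs tshgl
Hunk 2: at line 10 remove [sxp,duzpr,bfhs] add [plo,xgzwv,ovr] -> 14 lines: rjjtu cytyg grix tajbw xrf mvyks xqp vpcry sujr jsn plo xgzwv ovr tshgl
Hunk 3: at line 10 remove [plo,xgzwv,ovr] add [vrrmn] -> 12 lines: rjjtu cytyg grix tajbw xrf mvyks xqp vpcry sujr jsn vrrmn tshgl
Hunk 4: at line 5 remove [mvyks,xqp,vpcry] add [gamvr] -> 10 lines: rjjtu cytyg grix tajbw xrf gamvr sujr jsn vrrmn tshgl
Hunk 5: at line 4 remove [gamvr,sujr,jsn] add [eqxp,ligeo,ituf] -> 10 lines: rjjtu cytyg grix tajbw xrf eqxp ligeo ituf vrrmn tshgl
Hunk 6: at line 2 remove [tajbw,xrf] add [yotr,jqii] -> 10 lines: rjjtu cytyg grix yotr jqii eqxp ligeo ituf vrrmn tshgl
Final line 2: cytyg

Answer: cytyg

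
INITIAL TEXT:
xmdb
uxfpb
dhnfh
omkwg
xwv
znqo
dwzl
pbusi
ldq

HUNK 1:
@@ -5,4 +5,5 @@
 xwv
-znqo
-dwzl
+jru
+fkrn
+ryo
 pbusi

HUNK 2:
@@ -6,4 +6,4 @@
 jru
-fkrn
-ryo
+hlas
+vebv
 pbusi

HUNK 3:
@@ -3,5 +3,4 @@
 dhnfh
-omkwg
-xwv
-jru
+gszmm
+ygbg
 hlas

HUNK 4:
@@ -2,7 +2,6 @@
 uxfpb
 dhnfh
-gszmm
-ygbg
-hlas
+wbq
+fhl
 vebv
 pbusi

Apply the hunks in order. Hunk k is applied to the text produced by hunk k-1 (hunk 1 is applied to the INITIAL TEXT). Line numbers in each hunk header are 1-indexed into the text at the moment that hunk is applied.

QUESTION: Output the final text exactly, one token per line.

Hunk 1: at line 5 remove [znqo,dwzl] add [jru,fkrn,ryo] -> 10 lines: xmdb uxfpb dhnfh omkwg xwv jru fkrn ryo pbusi ldq
Hunk 2: at line 6 remove [fkrn,ryo] add [hlas,vebv] -> 10 lines: xmdb uxfpb dhnfh omkwg xwv jru hlas vebv pbusi ldq
Hunk 3: at line 3 remove [omkwg,xwv,jru] add [gszmm,ygbg] -> 9 lines: xmdb uxfpb dhnfh gszmm ygbg hlas vebv pbusi ldq
Hunk 4: at line 2 remove [gszmm,ygbg,hlas] add [wbq,fhl] -> 8 lines: xmdb uxfpb dhnfh wbq fhl vebv pbusi ldq

Answer: xmdb
uxfpb
dhnfh
wbq
fhl
vebv
pbusi
ldq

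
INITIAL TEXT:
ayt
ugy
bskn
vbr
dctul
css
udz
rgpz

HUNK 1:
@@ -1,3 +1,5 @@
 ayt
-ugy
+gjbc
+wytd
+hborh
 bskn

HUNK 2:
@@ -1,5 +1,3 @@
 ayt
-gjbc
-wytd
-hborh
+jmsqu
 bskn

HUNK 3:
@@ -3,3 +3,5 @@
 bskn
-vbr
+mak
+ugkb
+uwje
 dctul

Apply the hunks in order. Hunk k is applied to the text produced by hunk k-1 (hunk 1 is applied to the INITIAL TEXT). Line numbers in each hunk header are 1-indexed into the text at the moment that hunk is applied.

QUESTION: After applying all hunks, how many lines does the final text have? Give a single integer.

Hunk 1: at line 1 remove [ugy] add [gjbc,wytd,hborh] -> 10 lines: ayt gjbc wytd hborh bskn vbr dctul css udz rgpz
Hunk 2: at line 1 remove [gjbc,wytd,hborh] add [jmsqu] -> 8 lines: ayt jmsqu bskn vbr dctul css udz rgpz
Hunk 3: at line 3 remove [vbr] add [mak,ugkb,uwje] -> 10 lines: ayt jmsqu bskn mak ugkb uwje dctul css udz rgpz
Final line count: 10

Answer: 10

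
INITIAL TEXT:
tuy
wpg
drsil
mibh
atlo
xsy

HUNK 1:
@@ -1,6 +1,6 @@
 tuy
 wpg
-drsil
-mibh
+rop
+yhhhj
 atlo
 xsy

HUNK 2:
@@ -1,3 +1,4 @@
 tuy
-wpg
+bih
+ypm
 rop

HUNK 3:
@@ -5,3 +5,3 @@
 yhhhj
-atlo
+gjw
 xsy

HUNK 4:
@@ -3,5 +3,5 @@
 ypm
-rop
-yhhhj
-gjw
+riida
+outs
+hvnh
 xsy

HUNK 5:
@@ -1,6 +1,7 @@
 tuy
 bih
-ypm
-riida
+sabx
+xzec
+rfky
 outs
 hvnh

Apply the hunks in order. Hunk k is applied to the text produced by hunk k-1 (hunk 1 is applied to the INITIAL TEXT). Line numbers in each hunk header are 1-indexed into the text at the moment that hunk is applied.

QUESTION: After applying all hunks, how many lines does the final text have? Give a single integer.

Answer: 8

Derivation:
Hunk 1: at line 1 remove [drsil,mibh] add [rop,yhhhj] -> 6 lines: tuy wpg rop yhhhj atlo xsy
Hunk 2: at line 1 remove [wpg] add [bih,ypm] -> 7 lines: tuy bih ypm rop yhhhj atlo xsy
Hunk 3: at line 5 remove [atlo] add [gjw] -> 7 lines: tuy bih ypm rop yhhhj gjw xsy
Hunk 4: at line 3 remove [rop,yhhhj,gjw] add [riida,outs,hvnh] -> 7 lines: tuy bih ypm riida outs hvnh xsy
Hunk 5: at line 1 remove [ypm,riida] add [sabx,xzec,rfky] -> 8 lines: tuy bih sabx xzec rfky outs hvnh xsy
Final line count: 8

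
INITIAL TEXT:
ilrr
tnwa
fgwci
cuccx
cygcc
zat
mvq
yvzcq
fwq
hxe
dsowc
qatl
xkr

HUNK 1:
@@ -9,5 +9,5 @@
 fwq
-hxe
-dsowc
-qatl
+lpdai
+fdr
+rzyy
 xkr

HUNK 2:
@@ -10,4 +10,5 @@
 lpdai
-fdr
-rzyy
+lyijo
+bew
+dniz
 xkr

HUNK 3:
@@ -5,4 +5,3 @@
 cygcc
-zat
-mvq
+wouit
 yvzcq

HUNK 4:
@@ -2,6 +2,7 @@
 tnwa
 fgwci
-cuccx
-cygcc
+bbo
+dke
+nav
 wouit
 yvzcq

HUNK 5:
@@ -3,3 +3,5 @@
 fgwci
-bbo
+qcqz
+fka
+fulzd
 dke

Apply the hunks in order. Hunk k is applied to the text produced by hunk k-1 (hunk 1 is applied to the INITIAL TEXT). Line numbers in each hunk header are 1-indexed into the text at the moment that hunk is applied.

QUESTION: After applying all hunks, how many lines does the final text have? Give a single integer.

Answer: 16

Derivation:
Hunk 1: at line 9 remove [hxe,dsowc,qatl] add [lpdai,fdr,rzyy] -> 13 lines: ilrr tnwa fgwci cuccx cygcc zat mvq yvzcq fwq lpdai fdr rzyy xkr
Hunk 2: at line 10 remove [fdr,rzyy] add [lyijo,bew,dniz] -> 14 lines: ilrr tnwa fgwci cuccx cygcc zat mvq yvzcq fwq lpdai lyijo bew dniz xkr
Hunk 3: at line 5 remove [zat,mvq] add [wouit] -> 13 lines: ilrr tnwa fgwci cuccx cygcc wouit yvzcq fwq lpdai lyijo bew dniz xkr
Hunk 4: at line 2 remove [cuccx,cygcc] add [bbo,dke,nav] -> 14 lines: ilrr tnwa fgwci bbo dke nav wouit yvzcq fwq lpdai lyijo bew dniz xkr
Hunk 5: at line 3 remove [bbo] add [qcqz,fka,fulzd] -> 16 lines: ilrr tnwa fgwci qcqz fka fulzd dke nav wouit yvzcq fwq lpdai lyijo bew dniz xkr
Final line count: 16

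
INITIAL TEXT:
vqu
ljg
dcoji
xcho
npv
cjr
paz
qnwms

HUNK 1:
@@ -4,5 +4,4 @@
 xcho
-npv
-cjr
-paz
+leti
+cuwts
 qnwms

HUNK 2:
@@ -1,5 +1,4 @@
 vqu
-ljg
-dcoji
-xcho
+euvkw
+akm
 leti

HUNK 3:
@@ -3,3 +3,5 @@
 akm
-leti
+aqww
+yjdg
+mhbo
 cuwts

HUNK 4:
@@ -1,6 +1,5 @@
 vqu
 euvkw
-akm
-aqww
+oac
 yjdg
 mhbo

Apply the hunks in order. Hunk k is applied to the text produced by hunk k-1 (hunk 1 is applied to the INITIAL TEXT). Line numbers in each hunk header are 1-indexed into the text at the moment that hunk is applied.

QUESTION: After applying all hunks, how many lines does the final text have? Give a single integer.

Answer: 7

Derivation:
Hunk 1: at line 4 remove [npv,cjr,paz] add [leti,cuwts] -> 7 lines: vqu ljg dcoji xcho leti cuwts qnwms
Hunk 2: at line 1 remove [ljg,dcoji,xcho] add [euvkw,akm] -> 6 lines: vqu euvkw akm leti cuwts qnwms
Hunk 3: at line 3 remove [leti] add [aqww,yjdg,mhbo] -> 8 lines: vqu euvkw akm aqww yjdg mhbo cuwts qnwms
Hunk 4: at line 1 remove [akm,aqww] add [oac] -> 7 lines: vqu euvkw oac yjdg mhbo cuwts qnwms
Final line count: 7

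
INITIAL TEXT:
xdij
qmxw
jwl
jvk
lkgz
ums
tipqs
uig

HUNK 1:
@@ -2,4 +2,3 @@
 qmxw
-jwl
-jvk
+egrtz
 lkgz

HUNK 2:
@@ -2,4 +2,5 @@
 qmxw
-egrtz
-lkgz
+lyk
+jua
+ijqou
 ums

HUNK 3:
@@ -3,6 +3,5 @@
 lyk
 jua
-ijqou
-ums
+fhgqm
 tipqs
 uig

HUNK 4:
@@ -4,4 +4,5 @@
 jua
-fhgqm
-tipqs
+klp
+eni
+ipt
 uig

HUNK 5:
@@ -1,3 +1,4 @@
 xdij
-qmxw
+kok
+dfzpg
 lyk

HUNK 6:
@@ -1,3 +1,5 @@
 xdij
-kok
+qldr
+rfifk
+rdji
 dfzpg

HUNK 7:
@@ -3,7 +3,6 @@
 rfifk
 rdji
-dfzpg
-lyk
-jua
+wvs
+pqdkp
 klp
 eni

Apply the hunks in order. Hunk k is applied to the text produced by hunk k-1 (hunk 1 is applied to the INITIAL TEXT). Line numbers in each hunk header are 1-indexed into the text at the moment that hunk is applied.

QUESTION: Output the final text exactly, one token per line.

Answer: xdij
qldr
rfifk
rdji
wvs
pqdkp
klp
eni
ipt
uig

Derivation:
Hunk 1: at line 2 remove [jwl,jvk] add [egrtz] -> 7 lines: xdij qmxw egrtz lkgz ums tipqs uig
Hunk 2: at line 2 remove [egrtz,lkgz] add [lyk,jua,ijqou] -> 8 lines: xdij qmxw lyk jua ijqou ums tipqs uig
Hunk 3: at line 3 remove [ijqou,ums] add [fhgqm] -> 7 lines: xdij qmxw lyk jua fhgqm tipqs uig
Hunk 4: at line 4 remove [fhgqm,tipqs] add [klp,eni,ipt] -> 8 lines: xdij qmxw lyk jua klp eni ipt uig
Hunk 5: at line 1 remove [qmxw] add [kok,dfzpg] -> 9 lines: xdij kok dfzpg lyk jua klp eni ipt uig
Hunk 6: at line 1 remove [kok] add [qldr,rfifk,rdji] -> 11 lines: xdij qldr rfifk rdji dfzpg lyk jua klp eni ipt uig
Hunk 7: at line 3 remove [dfzpg,lyk,jua] add [wvs,pqdkp] -> 10 lines: xdij qldr rfifk rdji wvs pqdkp klp eni ipt uig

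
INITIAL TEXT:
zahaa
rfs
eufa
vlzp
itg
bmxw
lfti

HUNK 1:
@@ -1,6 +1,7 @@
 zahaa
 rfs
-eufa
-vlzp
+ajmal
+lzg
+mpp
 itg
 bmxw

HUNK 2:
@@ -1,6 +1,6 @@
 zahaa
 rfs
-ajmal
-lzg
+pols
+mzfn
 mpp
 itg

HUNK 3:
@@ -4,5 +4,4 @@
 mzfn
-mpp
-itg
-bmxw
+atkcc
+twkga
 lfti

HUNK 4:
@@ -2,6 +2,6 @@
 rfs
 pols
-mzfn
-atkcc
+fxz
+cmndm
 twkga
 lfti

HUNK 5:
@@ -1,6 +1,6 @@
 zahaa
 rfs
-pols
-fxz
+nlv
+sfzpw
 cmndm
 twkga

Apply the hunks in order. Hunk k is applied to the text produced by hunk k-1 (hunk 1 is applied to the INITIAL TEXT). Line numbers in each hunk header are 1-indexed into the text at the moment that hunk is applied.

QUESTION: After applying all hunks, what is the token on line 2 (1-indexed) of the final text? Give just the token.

Answer: rfs

Derivation:
Hunk 1: at line 1 remove [eufa,vlzp] add [ajmal,lzg,mpp] -> 8 lines: zahaa rfs ajmal lzg mpp itg bmxw lfti
Hunk 2: at line 1 remove [ajmal,lzg] add [pols,mzfn] -> 8 lines: zahaa rfs pols mzfn mpp itg bmxw lfti
Hunk 3: at line 4 remove [mpp,itg,bmxw] add [atkcc,twkga] -> 7 lines: zahaa rfs pols mzfn atkcc twkga lfti
Hunk 4: at line 2 remove [mzfn,atkcc] add [fxz,cmndm] -> 7 lines: zahaa rfs pols fxz cmndm twkga lfti
Hunk 5: at line 1 remove [pols,fxz] add [nlv,sfzpw] -> 7 lines: zahaa rfs nlv sfzpw cmndm twkga lfti
Final line 2: rfs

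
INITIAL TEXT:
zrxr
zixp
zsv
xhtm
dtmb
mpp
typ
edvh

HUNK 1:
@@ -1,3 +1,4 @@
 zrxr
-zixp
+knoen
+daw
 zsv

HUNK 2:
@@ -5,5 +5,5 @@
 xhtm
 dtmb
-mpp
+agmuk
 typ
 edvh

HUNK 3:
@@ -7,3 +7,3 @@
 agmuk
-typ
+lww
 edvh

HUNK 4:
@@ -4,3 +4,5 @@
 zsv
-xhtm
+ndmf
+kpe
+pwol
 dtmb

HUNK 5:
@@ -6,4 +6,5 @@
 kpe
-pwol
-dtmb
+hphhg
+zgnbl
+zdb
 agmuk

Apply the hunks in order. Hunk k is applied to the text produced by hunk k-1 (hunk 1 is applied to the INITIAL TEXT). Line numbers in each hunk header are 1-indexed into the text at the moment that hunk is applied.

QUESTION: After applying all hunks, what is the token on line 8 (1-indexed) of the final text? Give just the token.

Hunk 1: at line 1 remove [zixp] add [knoen,daw] -> 9 lines: zrxr knoen daw zsv xhtm dtmb mpp typ edvh
Hunk 2: at line 5 remove [mpp] add [agmuk] -> 9 lines: zrxr knoen daw zsv xhtm dtmb agmuk typ edvh
Hunk 3: at line 7 remove [typ] add [lww] -> 9 lines: zrxr knoen daw zsv xhtm dtmb agmuk lww edvh
Hunk 4: at line 4 remove [xhtm] add [ndmf,kpe,pwol] -> 11 lines: zrxr knoen daw zsv ndmf kpe pwol dtmb agmuk lww edvh
Hunk 5: at line 6 remove [pwol,dtmb] add [hphhg,zgnbl,zdb] -> 12 lines: zrxr knoen daw zsv ndmf kpe hphhg zgnbl zdb agmuk lww edvh
Final line 8: zgnbl

Answer: zgnbl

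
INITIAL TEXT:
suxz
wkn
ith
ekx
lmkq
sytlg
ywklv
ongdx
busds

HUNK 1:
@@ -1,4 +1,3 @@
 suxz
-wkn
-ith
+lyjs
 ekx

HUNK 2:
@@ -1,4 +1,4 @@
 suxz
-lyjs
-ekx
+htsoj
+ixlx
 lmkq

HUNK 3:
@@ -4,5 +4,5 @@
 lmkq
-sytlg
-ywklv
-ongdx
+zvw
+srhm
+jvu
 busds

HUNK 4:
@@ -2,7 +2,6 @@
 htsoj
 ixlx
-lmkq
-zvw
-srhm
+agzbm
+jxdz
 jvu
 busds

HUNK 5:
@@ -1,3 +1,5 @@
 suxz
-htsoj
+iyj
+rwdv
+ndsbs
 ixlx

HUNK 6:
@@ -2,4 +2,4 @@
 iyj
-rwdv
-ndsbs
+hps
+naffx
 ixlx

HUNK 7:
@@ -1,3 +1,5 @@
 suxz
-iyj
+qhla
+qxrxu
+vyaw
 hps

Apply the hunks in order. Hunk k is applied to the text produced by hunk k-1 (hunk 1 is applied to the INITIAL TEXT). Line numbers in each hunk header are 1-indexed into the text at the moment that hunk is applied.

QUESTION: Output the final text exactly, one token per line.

Hunk 1: at line 1 remove [wkn,ith] add [lyjs] -> 8 lines: suxz lyjs ekx lmkq sytlg ywklv ongdx busds
Hunk 2: at line 1 remove [lyjs,ekx] add [htsoj,ixlx] -> 8 lines: suxz htsoj ixlx lmkq sytlg ywklv ongdx busds
Hunk 3: at line 4 remove [sytlg,ywklv,ongdx] add [zvw,srhm,jvu] -> 8 lines: suxz htsoj ixlx lmkq zvw srhm jvu busds
Hunk 4: at line 2 remove [lmkq,zvw,srhm] add [agzbm,jxdz] -> 7 lines: suxz htsoj ixlx agzbm jxdz jvu busds
Hunk 5: at line 1 remove [htsoj] add [iyj,rwdv,ndsbs] -> 9 lines: suxz iyj rwdv ndsbs ixlx agzbm jxdz jvu busds
Hunk 6: at line 2 remove [rwdv,ndsbs] add [hps,naffx] -> 9 lines: suxz iyj hps naffx ixlx agzbm jxdz jvu busds
Hunk 7: at line 1 remove [iyj] add [qhla,qxrxu,vyaw] -> 11 lines: suxz qhla qxrxu vyaw hps naffx ixlx agzbm jxdz jvu busds

Answer: suxz
qhla
qxrxu
vyaw
hps
naffx
ixlx
agzbm
jxdz
jvu
busds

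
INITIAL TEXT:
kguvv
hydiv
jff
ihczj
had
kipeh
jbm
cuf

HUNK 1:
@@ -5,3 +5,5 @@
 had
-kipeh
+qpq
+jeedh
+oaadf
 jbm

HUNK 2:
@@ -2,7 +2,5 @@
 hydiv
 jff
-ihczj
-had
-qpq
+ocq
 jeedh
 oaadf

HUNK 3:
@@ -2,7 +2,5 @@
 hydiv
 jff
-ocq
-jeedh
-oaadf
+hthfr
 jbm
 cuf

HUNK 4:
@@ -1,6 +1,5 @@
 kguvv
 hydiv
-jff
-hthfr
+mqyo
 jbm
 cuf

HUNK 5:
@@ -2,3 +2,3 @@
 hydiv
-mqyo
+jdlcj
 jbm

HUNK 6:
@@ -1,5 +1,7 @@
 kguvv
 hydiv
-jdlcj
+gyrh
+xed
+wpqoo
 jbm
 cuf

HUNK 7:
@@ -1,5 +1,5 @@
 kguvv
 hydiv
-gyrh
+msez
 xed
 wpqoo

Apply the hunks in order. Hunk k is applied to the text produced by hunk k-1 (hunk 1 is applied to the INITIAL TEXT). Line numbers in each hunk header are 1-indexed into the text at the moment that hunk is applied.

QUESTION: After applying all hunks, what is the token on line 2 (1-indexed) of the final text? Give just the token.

Hunk 1: at line 5 remove [kipeh] add [qpq,jeedh,oaadf] -> 10 lines: kguvv hydiv jff ihczj had qpq jeedh oaadf jbm cuf
Hunk 2: at line 2 remove [ihczj,had,qpq] add [ocq] -> 8 lines: kguvv hydiv jff ocq jeedh oaadf jbm cuf
Hunk 3: at line 2 remove [ocq,jeedh,oaadf] add [hthfr] -> 6 lines: kguvv hydiv jff hthfr jbm cuf
Hunk 4: at line 1 remove [jff,hthfr] add [mqyo] -> 5 lines: kguvv hydiv mqyo jbm cuf
Hunk 5: at line 2 remove [mqyo] add [jdlcj] -> 5 lines: kguvv hydiv jdlcj jbm cuf
Hunk 6: at line 1 remove [jdlcj] add [gyrh,xed,wpqoo] -> 7 lines: kguvv hydiv gyrh xed wpqoo jbm cuf
Hunk 7: at line 1 remove [gyrh] add [msez] -> 7 lines: kguvv hydiv msez xed wpqoo jbm cuf
Final line 2: hydiv

Answer: hydiv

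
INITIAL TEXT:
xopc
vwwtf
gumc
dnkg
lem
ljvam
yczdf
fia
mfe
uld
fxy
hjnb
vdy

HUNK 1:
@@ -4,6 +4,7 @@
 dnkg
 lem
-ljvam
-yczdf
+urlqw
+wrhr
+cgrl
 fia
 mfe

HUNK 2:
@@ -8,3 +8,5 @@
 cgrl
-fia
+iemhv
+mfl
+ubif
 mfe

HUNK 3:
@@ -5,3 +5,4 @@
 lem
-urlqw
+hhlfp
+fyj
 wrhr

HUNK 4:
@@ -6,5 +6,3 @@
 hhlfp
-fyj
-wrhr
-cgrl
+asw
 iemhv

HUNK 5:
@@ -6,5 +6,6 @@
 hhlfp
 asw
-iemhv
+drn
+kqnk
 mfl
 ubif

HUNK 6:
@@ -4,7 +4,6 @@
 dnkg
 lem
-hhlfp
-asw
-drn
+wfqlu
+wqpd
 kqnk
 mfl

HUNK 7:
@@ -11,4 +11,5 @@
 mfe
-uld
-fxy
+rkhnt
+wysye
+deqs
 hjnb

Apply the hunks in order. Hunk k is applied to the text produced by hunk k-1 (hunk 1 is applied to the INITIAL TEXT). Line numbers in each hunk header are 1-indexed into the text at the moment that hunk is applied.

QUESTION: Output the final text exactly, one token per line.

Answer: xopc
vwwtf
gumc
dnkg
lem
wfqlu
wqpd
kqnk
mfl
ubif
mfe
rkhnt
wysye
deqs
hjnb
vdy

Derivation:
Hunk 1: at line 4 remove [ljvam,yczdf] add [urlqw,wrhr,cgrl] -> 14 lines: xopc vwwtf gumc dnkg lem urlqw wrhr cgrl fia mfe uld fxy hjnb vdy
Hunk 2: at line 8 remove [fia] add [iemhv,mfl,ubif] -> 16 lines: xopc vwwtf gumc dnkg lem urlqw wrhr cgrl iemhv mfl ubif mfe uld fxy hjnb vdy
Hunk 3: at line 5 remove [urlqw] add [hhlfp,fyj] -> 17 lines: xopc vwwtf gumc dnkg lem hhlfp fyj wrhr cgrl iemhv mfl ubif mfe uld fxy hjnb vdy
Hunk 4: at line 6 remove [fyj,wrhr,cgrl] add [asw] -> 15 lines: xopc vwwtf gumc dnkg lem hhlfp asw iemhv mfl ubif mfe uld fxy hjnb vdy
Hunk 5: at line 6 remove [iemhv] add [drn,kqnk] -> 16 lines: xopc vwwtf gumc dnkg lem hhlfp asw drn kqnk mfl ubif mfe uld fxy hjnb vdy
Hunk 6: at line 4 remove [hhlfp,asw,drn] add [wfqlu,wqpd] -> 15 lines: xopc vwwtf gumc dnkg lem wfqlu wqpd kqnk mfl ubif mfe uld fxy hjnb vdy
Hunk 7: at line 11 remove [uld,fxy] add [rkhnt,wysye,deqs] -> 16 lines: xopc vwwtf gumc dnkg lem wfqlu wqpd kqnk mfl ubif mfe rkhnt wysye deqs hjnb vdy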